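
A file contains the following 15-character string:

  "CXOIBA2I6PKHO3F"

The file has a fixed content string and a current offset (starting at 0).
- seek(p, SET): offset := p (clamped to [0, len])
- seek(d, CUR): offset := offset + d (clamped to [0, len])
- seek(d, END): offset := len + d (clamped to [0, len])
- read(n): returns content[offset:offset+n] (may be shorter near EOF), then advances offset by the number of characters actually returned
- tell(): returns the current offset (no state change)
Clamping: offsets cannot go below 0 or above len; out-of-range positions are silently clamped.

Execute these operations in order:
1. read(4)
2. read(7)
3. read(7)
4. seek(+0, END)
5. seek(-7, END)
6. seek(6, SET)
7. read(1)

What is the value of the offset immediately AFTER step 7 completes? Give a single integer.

Answer: 7

Derivation:
After 1 (read(4)): returned 'CXOI', offset=4
After 2 (read(7)): returned 'BA2I6PK', offset=11
After 3 (read(7)): returned 'HO3F', offset=15
After 4 (seek(+0, END)): offset=15
After 5 (seek(-7, END)): offset=8
After 6 (seek(6, SET)): offset=6
After 7 (read(1)): returned '2', offset=7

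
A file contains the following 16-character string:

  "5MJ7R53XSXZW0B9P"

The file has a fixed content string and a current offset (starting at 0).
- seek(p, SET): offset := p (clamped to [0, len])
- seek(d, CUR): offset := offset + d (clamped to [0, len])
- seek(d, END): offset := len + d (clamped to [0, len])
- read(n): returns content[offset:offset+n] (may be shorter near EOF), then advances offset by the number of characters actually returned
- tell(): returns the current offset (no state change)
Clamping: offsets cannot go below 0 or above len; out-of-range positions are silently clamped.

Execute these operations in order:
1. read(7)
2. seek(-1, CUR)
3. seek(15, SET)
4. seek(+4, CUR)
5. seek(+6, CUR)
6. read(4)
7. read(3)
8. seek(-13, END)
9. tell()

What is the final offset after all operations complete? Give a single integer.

Answer: 3

Derivation:
After 1 (read(7)): returned '5MJ7R53', offset=7
After 2 (seek(-1, CUR)): offset=6
After 3 (seek(15, SET)): offset=15
After 4 (seek(+4, CUR)): offset=16
After 5 (seek(+6, CUR)): offset=16
After 6 (read(4)): returned '', offset=16
After 7 (read(3)): returned '', offset=16
After 8 (seek(-13, END)): offset=3
After 9 (tell()): offset=3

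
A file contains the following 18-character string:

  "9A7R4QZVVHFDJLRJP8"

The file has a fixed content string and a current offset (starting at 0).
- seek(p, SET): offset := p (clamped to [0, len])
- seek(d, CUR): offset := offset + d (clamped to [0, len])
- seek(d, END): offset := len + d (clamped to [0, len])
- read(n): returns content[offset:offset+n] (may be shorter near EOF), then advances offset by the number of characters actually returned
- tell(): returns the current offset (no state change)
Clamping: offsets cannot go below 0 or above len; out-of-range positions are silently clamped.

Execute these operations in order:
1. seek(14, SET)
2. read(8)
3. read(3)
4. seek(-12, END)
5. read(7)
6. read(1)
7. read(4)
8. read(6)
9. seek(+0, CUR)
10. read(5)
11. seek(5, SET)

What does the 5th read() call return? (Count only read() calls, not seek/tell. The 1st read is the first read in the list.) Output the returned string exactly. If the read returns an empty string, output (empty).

Answer: RJP8

Derivation:
After 1 (seek(14, SET)): offset=14
After 2 (read(8)): returned 'RJP8', offset=18
After 3 (read(3)): returned '', offset=18
After 4 (seek(-12, END)): offset=6
After 5 (read(7)): returned 'ZVVHFDJ', offset=13
After 6 (read(1)): returned 'L', offset=14
After 7 (read(4)): returned 'RJP8', offset=18
After 8 (read(6)): returned '', offset=18
After 9 (seek(+0, CUR)): offset=18
After 10 (read(5)): returned '', offset=18
After 11 (seek(5, SET)): offset=5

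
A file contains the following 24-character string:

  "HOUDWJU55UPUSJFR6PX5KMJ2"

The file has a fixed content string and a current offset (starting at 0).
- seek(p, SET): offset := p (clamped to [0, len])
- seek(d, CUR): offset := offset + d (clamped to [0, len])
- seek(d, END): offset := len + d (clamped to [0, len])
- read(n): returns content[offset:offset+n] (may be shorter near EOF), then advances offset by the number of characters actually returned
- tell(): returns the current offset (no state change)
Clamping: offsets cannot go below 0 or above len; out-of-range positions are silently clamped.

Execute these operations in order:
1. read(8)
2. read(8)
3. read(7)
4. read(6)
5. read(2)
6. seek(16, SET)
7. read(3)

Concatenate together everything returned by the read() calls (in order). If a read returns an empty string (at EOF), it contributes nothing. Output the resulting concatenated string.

Answer: HOUDWJU55UPUSJFR6PX5KMJ26PX

Derivation:
After 1 (read(8)): returned 'HOUDWJU5', offset=8
After 2 (read(8)): returned '5UPUSJFR', offset=16
After 3 (read(7)): returned '6PX5KMJ', offset=23
After 4 (read(6)): returned '2', offset=24
After 5 (read(2)): returned '', offset=24
After 6 (seek(16, SET)): offset=16
After 7 (read(3)): returned '6PX', offset=19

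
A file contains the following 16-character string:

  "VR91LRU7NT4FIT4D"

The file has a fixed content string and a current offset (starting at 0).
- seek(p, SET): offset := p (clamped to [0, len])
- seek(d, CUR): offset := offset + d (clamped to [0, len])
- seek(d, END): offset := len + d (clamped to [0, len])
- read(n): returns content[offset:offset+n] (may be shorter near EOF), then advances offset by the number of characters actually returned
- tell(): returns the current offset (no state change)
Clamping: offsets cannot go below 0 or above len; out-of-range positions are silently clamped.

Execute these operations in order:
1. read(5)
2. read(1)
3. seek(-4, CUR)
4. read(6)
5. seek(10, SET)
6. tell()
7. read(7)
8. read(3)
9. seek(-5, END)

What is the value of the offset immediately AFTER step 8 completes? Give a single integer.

Answer: 16

Derivation:
After 1 (read(5)): returned 'VR91L', offset=5
After 2 (read(1)): returned 'R', offset=6
After 3 (seek(-4, CUR)): offset=2
After 4 (read(6)): returned '91LRU7', offset=8
After 5 (seek(10, SET)): offset=10
After 6 (tell()): offset=10
After 7 (read(7)): returned '4FIT4D', offset=16
After 8 (read(3)): returned '', offset=16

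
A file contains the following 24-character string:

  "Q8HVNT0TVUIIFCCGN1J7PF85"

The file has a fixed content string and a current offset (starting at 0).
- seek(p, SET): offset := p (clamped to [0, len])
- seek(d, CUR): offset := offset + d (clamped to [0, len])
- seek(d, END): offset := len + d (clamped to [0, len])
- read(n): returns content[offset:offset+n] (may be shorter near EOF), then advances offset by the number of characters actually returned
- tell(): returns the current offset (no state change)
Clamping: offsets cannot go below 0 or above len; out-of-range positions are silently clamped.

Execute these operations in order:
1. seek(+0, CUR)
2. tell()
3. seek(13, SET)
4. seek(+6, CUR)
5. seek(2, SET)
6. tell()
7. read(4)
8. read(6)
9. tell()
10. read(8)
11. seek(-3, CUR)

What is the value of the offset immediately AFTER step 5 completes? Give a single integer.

After 1 (seek(+0, CUR)): offset=0
After 2 (tell()): offset=0
After 3 (seek(13, SET)): offset=13
After 4 (seek(+6, CUR)): offset=19
After 5 (seek(2, SET)): offset=2

Answer: 2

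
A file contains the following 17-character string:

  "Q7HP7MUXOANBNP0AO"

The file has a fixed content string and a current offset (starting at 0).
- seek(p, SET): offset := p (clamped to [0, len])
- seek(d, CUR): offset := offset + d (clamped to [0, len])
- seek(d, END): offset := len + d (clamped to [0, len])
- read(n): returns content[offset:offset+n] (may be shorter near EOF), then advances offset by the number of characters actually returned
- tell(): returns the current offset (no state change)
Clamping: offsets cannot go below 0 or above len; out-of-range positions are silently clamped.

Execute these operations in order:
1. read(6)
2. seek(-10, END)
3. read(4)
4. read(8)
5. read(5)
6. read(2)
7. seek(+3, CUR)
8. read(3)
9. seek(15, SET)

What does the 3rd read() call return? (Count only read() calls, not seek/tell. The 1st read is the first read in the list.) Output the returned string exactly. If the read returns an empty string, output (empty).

After 1 (read(6)): returned 'Q7HP7M', offset=6
After 2 (seek(-10, END)): offset=7
After 3 (read(4)): returned 'XOAN', offset=11
After 4 (read(8)): returned 'BNP0AO', offset=17
After 5 (read(5)): returned '', offset=17
After 6 (read(2)): returned '', offset=17
After 7 (seek(+3, CUR)): offset=17
After 8 (read(3)): returned '', offset=17
After 9 (seek(15, SET)): offset=15

Answer: BNP0AO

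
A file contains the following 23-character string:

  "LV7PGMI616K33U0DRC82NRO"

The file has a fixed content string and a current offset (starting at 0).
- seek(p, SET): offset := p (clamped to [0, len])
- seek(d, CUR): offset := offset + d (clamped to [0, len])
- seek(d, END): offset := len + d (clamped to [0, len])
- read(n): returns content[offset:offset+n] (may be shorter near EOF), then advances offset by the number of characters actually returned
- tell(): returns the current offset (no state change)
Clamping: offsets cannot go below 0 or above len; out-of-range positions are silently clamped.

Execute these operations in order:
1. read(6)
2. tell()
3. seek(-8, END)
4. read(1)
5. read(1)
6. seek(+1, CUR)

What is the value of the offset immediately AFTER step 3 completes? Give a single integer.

Answer: 15

Derivation:
After 1 (read(6)): returned 'LV7PGM', offset=6
After 2 (tell()): offset=6
After 3 (seek(-8, END)): offset=15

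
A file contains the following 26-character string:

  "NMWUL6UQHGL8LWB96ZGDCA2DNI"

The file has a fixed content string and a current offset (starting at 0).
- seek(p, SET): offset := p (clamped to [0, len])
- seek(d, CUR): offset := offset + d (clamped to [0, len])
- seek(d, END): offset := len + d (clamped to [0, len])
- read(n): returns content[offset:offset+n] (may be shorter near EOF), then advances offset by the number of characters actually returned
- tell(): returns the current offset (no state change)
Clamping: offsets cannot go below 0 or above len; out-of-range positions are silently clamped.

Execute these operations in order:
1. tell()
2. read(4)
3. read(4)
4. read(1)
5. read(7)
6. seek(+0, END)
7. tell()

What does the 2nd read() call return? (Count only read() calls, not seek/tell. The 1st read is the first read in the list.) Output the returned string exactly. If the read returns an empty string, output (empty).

Answer: L6UQ

Derivation:
After 1 (tell()): offset=0
After 2 (read(4)): returned 'NMWU', offset=4
After 3 (read(4)): returned 'L6UQ', offset=8
After 4 (read(1)): returned 'H', offset=9
After 5 (read(7)): returned 'GL8LWB9', offset=16
After 6 (seek(+0, END)): offset=26
After 7 (tell()): offset=26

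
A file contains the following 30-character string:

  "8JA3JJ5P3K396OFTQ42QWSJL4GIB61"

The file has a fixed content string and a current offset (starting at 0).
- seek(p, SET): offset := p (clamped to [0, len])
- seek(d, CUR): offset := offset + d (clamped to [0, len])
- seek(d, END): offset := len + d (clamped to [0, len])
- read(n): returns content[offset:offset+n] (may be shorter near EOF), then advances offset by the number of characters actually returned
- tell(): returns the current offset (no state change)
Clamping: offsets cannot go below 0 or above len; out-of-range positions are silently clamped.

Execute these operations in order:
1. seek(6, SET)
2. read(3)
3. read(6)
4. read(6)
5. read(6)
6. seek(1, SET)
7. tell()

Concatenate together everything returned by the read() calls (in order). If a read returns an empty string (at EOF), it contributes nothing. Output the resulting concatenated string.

Answer: 5P3K396OFTQ42QWSJL4GI

Derivation:
After 1 (seek(6, SET)): offset=6
After 2 (read(3)): returned '5P3', offset=9
After 3 (read(6)): returned 'K396OF', offset=15
After 4 (read(6)): returned 'TQ42QW', offset=21
After 5 (read(6)): returned 'SJL4GI', offset=27
After 6 (seek(1, SET)): offset=1
After 7 (tell()): offset=1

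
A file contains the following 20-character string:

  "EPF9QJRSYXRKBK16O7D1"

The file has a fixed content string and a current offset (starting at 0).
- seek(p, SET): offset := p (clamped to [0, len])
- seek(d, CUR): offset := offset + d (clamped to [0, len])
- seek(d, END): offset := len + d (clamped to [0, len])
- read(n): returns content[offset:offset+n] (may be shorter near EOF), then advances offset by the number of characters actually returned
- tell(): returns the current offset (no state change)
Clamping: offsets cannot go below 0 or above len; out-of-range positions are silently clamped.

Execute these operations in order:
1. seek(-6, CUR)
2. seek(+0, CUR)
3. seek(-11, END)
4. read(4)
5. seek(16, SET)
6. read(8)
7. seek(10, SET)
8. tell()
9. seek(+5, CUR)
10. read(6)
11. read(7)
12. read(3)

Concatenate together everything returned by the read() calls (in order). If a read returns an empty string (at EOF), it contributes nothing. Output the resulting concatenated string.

After 1 (seek(-6, CUR)): offset=0
After 2 (seek(+0, CUR)): offset=0
After 3 (seek(-11, END)): offset=9
After 4 (read(4)): returned 'XRKB', offset=13
After 5 (seek(16, SET)): offset=16
After 6 (read(8)): returned 'O7D1', offset=20
After 7 (seek(10, SET)): offset=10
After 8 (tell()): offset=10
After 9 (seek(+5, CUR)): offset=15
After 10 (read(6)): returned '6O7D1', offset=20
After 11 (read(7)): returned '', offset=20
After 12 (read(3)): returned '', offset=20

Answer: XRKBO7D16O7D1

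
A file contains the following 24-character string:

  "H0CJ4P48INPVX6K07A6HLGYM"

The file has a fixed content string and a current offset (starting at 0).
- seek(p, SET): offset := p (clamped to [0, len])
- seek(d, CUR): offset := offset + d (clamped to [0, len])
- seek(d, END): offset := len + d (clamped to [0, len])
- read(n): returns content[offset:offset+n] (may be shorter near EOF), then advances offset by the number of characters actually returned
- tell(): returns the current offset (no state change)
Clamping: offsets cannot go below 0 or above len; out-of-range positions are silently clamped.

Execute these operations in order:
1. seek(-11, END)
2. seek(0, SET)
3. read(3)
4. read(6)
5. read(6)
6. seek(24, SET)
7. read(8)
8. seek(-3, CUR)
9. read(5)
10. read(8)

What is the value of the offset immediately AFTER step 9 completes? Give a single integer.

Answer: 24

Derivation:
After 1 (seek(-11, END)): offset=13
After 2 (seek(0, SET)): offset=0
After 3 (read(3)): returned 'H0C', offset=3
After 4 (read(6)): returned 'J4P48I', offset=9
After 5 (read(6)): returned 'NPVX6K', offset=15
After 6 (seek(24, SET)): offset=24
After 7 (read(8)): returned '', offset=24
After 8 (seek(-3, CUR)): offset=21
After 9 (read(5)): returned 'GYM', offset=24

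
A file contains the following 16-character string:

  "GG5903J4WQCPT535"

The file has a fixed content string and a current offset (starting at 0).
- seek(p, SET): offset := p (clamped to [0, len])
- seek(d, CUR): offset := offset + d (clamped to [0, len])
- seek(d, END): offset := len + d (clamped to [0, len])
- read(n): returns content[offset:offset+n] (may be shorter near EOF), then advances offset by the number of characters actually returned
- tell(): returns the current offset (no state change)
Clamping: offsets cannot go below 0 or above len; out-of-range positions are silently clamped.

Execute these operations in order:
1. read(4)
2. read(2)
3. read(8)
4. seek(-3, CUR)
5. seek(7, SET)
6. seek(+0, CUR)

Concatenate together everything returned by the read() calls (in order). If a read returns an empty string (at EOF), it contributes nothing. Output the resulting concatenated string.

After 1 (read(4)): returned 'GG59', offset=4
After 2 (read(2)): returned '03', offset=6
After 3 (read(8)): returned 'J4WQCPT5', offset=14
After 4 (seek(-3, CUR)): offset=11
After 5 (seek(7, SET)): offset=7
After 6 (seek(+0, CUR)): offset=7

Answer: GG5903J4WQCPT5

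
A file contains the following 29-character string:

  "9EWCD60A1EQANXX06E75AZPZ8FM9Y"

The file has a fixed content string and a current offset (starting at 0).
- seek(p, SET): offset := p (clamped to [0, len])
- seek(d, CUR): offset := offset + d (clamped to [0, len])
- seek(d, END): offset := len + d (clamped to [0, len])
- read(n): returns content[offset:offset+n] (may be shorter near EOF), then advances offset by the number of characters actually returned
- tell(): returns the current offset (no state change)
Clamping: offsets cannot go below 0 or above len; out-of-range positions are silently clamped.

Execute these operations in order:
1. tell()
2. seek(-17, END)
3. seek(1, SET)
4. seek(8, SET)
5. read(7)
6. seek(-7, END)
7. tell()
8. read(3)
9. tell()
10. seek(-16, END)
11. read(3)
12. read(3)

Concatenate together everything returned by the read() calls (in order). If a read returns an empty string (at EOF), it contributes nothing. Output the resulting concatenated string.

After 1 (tell()): offset=0
After 2 (seek(-17, END)): offset=12
After 3 (seek(1, SET)): offset=1
After 4 (seek(8, SET)): offset=8
After 5 (read(7)): returned '1EQANXX', offset=15
After 6 (seek(-7, END)): offset=22
After 7 (tell()): offset=22
After 8 (read(3)): returned 'PZ8', offset=25
After 9 (tell()): offset=25
After 10 (seek(-16, END)): offset=13
After 11 (read(3)): returned 'XX0', offset=16
After 12 (read(3)): returned '6E7', offset=19

Answer: 1EQANXXPZ8XX06E7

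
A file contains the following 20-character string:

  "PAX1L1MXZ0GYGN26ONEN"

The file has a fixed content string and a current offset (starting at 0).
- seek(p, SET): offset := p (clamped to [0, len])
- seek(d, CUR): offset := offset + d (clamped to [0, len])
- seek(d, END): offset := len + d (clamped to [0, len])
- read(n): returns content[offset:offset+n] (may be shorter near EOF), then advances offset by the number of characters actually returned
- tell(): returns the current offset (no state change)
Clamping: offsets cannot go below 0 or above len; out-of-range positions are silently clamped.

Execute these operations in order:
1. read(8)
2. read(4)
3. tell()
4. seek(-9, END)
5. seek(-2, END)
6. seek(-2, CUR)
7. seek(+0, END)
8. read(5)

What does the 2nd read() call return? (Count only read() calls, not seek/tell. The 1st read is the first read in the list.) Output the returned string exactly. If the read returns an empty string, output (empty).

After 1 (read(8)): returned 'PAX1L1MX', offset=8
After 2 (read(4)): returned 'Z0GY', offset=12
After 3 (tell()): offset=12
After 4 (seek(-9, END)): offset=11
After 5 (seek(-2, END)): offset=18
After 6 (seek(-2, CUR)): offset=16
After 7 (seek(+0, END)): offset=20
After 8 (read(5)): returned '', offset=20

Answer: Z0GY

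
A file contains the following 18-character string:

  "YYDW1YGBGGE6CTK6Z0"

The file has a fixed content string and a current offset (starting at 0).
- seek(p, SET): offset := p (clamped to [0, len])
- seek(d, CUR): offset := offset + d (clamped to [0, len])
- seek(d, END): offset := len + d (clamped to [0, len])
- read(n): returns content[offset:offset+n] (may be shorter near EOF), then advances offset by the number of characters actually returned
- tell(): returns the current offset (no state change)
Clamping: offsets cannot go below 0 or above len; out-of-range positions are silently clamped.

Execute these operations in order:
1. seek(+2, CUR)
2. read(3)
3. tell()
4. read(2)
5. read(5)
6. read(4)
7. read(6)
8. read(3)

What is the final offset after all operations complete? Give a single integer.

After 1 (seek(+2, CUR)): offset=2
After 2 (read(3)): returned 'DW1', offset=5
After 3 (tell()): offset=5
After 4 (read(2)): returned 'YG', offset=7
After 5 (read(5)): returned 'BGGE6', offset=12
After 6 (read(4)): returned 'CTK6', offset=16
After 7 (read(6)): returned 'Z0', offset=18
After 8 (read(3)): returned '', offset=18

Answer: 18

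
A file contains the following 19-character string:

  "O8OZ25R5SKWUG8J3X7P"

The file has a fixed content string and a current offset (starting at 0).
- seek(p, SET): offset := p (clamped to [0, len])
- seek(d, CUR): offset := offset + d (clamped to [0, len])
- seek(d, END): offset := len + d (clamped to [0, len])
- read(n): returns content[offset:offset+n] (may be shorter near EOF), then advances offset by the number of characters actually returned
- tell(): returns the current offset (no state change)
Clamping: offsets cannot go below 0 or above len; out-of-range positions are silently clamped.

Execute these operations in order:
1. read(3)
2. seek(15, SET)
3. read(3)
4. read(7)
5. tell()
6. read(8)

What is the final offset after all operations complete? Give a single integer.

Answer: 19

Derivation:
After 1 (read(3)): returned 'O8O', offset=3
After 2 (seek(15, SET)): offset=15
After 3 (read(3)): returned '3X7', offset=18
After 4 (read(7)): returned 'P', offset=19
After 5 (tell()): offset=19
After 6 (read(8)): returned '', offset=19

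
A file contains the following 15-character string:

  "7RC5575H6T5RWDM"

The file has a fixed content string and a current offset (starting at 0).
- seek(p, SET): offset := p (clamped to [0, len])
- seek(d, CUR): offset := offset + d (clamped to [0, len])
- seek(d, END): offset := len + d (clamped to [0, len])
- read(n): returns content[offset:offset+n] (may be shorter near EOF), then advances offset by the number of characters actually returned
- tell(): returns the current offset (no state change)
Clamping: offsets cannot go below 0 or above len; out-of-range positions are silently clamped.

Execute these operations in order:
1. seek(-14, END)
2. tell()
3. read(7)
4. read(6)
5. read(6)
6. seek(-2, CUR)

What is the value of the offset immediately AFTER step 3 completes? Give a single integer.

After 1 (seek(-14, END)): offset=1
After 2 (tell()): offset=1
After 3 (read(7)): returned 'RC5575H', offset=8

Answer: 8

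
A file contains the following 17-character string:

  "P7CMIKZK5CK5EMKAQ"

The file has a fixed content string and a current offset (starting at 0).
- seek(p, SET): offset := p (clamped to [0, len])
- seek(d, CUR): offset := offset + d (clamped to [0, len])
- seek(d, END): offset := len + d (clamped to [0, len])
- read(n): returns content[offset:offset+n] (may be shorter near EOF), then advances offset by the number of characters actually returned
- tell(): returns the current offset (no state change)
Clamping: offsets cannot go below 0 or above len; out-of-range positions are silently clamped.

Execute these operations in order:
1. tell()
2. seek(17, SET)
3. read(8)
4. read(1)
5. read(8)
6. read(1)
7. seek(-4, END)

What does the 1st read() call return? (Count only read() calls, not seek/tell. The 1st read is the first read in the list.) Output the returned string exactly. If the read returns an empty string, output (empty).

Answer: (empty)

Derivation:
After 1 (tell()): offset=0
After 2 (seek(17, SET)): offset=17
After 3 (read(8)): returned '', offset=17
After 4 (read(1)): returned '', offset=17
After 5 (read(8)): returned '', offset=17
After 6 (read(1)): returned '', offset=17
After 7 (seek(-4, END)): offset=13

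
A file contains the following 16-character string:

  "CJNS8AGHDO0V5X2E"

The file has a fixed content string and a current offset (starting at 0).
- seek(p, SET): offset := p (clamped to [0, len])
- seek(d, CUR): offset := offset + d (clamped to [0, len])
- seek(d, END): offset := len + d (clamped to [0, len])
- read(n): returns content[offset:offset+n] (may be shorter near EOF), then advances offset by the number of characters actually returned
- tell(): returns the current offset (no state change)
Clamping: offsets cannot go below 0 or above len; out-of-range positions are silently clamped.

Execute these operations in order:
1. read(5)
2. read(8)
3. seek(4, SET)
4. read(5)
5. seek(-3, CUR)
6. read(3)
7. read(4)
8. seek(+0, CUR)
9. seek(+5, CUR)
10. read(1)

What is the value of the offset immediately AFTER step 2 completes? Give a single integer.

After 1 (read(5)): returned 'CJNS8', offset=5
After 2 (read(8)): returned 'AGHDO0V5', offset=13

Answer: 13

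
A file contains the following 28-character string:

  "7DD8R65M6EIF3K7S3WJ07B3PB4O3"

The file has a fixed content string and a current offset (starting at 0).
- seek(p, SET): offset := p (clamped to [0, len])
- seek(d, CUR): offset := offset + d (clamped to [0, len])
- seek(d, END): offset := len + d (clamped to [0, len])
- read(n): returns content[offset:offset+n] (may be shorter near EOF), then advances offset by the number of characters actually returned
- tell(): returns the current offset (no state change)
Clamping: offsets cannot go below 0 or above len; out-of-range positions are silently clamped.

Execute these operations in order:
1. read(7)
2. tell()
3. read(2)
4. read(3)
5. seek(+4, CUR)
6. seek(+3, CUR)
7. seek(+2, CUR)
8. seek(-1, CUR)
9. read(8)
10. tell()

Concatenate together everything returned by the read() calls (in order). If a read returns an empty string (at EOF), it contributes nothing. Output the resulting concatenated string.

After 1 (read(7)): returned '7DD8R65', offset=7
After 2 (tell()): offset=7
After 3 (read(2)): returned 'M6', offset=9
After 4 (read(3)): returned 'EIF', offset=12
After 5 (seek(+4, CUR)): offset=16
After 6 (seek(+3, CUR)): offset=19
After 7 (seek(+2, CUR)): offset=21
After 8 (seek(-1, CUR)): offset=20
After 9 (read(8)): returned '7B3PB4O3', offset=28
After 10 (tell()): offset=28

Answer: 7DD8R65M6EIF7B3PB4O3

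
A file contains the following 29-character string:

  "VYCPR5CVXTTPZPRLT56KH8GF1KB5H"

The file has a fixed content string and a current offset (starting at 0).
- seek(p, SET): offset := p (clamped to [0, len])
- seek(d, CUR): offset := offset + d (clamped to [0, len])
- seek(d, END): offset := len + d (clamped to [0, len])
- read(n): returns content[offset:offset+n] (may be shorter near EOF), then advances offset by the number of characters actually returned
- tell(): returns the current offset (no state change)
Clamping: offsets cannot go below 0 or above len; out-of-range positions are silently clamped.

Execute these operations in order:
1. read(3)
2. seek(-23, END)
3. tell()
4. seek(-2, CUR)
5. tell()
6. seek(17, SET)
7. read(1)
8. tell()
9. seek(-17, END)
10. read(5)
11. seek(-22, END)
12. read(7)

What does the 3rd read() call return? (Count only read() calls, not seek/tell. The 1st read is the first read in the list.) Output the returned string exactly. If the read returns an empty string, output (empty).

After 1 (read(3)): returned 'VYC', offset=3
After 2 (seek(-23, END)): offset=6
After 3 (tell()): offset=6
After 4 (seek(-2, CUR)): offset=4
After 5 (tell()): offset=4
After 6 (seek(17, SET)): offset=17
After 7 (read(1)): returned '5', offset=18
After 8 (tell()): offset=18
After 9 (seek(-17, END)): offset=12
After 10 (read(5)): returned 'ZPRLT', offset=17
After 11 (seek(-22, END)): offset=7
After 12 (read(7)): returned 'VXTTPZP', offset=14

Answer: ZPRLT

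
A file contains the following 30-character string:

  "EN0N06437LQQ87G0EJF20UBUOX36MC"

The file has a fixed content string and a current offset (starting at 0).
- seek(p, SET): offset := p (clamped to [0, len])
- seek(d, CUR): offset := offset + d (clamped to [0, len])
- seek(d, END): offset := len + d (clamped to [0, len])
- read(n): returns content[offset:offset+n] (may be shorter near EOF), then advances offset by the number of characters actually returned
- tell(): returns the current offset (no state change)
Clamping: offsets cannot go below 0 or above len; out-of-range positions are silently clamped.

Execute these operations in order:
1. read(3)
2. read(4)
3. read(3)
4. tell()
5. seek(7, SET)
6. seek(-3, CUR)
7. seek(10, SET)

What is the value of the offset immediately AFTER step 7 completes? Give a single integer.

Answer: 10

Derivation:
After 1 (read(3)): returned 'EN0', offset=3
After 2 (read(4)): returned 'N064', offset=7
After 3 (read(3)): returned '37L', offset=10
After 4 (tell()): offset=10
After 5 (seek(7, SET)): offset=7
After 6 (seek(-3, CUR)): offset=4
After 7 (seek(10, SET)): offset=10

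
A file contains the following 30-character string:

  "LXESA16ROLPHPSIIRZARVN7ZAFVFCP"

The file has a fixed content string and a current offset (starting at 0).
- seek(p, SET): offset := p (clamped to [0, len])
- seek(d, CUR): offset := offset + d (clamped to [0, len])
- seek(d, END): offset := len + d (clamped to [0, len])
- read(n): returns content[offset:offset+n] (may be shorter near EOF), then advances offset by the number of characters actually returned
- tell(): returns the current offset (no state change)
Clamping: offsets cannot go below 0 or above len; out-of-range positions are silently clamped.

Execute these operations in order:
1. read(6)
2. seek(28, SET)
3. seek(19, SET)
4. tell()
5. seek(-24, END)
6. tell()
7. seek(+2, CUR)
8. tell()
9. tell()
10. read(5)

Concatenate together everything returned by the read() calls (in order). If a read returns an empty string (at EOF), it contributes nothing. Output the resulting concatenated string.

Answer: LXESA1OLPHP

Derivation:
After 1 (read(6)): returned 'LXESA1', offset=6
After 2 (seek(28, SET)): offset=28
After 3 (seek(19, SET)): offset=19
After 4 (tell()): offset=19
After 5 (seek(-24, END)): offset=6
After 6 (tell()): offset=6
After 7 (seek(+2, CUR)): offset=8
After 8 (tell()): offset=8
After 9 (tell()): offset=8
After 10 (read(5)): returned 'OLPHP', offset=13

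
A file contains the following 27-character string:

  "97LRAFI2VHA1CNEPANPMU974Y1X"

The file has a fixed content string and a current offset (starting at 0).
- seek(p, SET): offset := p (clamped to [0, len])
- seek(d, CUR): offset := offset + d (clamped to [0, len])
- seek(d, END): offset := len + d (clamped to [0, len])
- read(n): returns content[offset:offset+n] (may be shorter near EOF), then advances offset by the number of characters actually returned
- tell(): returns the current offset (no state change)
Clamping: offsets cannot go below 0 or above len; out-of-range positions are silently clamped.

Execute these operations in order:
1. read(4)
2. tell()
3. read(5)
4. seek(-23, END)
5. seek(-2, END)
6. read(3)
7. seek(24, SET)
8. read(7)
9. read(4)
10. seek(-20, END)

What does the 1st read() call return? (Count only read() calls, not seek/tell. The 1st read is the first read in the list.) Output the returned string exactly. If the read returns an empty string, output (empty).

Answer: 97LR

Derivation:
After 1 (read(4)): returned '97LR', offset=4
After 2 (tell()): offset=4
After 3 (read(5)): returned 'AFI2V', offset=9
After 4 (seek(-23, END)): offset=4
After 5 (seek(-2, END)): offset=25
After 6 (read(3)): returned '1X', offset=27
After 7 (seek(24, SET)): offset=24
After 8 (read(7)): returned 'Y1X', offset=27
After 9 (read(4)): returned '', offset=27
After 10 (seek(-20, END)): offset=7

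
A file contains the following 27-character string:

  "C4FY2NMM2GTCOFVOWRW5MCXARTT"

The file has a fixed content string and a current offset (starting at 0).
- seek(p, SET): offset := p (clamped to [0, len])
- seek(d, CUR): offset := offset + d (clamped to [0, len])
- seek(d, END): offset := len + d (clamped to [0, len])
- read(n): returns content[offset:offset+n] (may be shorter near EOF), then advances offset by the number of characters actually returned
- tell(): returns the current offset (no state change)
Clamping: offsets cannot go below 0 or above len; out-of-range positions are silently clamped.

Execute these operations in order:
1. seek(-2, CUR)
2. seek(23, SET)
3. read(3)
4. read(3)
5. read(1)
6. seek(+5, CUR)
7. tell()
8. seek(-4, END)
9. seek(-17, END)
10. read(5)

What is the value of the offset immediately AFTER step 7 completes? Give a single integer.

After 1 (seek(-2, CUR)): offset=0
After 2 (seek(23, SET)): offset=23
After 3 (read(3)): returned 'ART', offset=26
After 4 (read(3)): returned 'T', offset=27
After 5 (read(1)): returned '', offset=27
After 6 (seek(+5, CUR)): offset=27
After 7 (tell()): offset=27

Answer: 27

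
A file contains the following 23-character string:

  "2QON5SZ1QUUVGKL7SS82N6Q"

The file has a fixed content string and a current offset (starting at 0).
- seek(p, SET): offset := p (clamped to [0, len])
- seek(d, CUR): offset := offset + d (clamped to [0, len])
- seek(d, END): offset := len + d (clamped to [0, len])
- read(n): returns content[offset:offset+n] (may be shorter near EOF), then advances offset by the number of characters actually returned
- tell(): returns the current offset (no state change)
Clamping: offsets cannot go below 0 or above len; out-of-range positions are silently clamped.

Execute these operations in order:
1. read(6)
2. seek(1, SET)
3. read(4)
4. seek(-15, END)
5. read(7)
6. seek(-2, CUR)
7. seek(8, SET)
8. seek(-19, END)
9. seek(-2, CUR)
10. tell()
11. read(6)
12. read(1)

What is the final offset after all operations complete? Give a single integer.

Answer: 9

Derivation:
After 1 (read(6)): returned '2QON5S', offset=6
After 2 (seek(1, SET)): offset=1
After 3 (read(4)): returned 'QON5', offset=5
After 4 (seek(-15, END)): offset=8
After 5 (read(7)): returned 'QUUVGKL', offset=15
After 6 (seek(-2, CUR)): offset=13
After 7 (seek(8, SET)): offset=8
After 8 (seek(-19, END)): offset=4
After 9 (seek(-2, CUR)): offset=2
After 10 (tell()): offset=2
After 11 (read(6)): returned 'ON5SZ1', offset=8
After 12 (read(1)): returned 'Q', offset=9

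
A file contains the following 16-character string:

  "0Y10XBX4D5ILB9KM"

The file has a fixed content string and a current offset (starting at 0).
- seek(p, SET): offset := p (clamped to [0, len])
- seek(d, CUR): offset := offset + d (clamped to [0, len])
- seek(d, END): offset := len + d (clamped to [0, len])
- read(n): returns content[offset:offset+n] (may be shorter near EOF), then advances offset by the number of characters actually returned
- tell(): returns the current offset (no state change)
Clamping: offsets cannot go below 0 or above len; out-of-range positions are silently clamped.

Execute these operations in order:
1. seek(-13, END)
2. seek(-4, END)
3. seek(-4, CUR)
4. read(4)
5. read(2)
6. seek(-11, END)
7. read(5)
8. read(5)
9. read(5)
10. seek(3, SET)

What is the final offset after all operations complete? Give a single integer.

After 1 (seek(-13, END)): offset=3
After 2 (seek(-4, END)): offset=12
After 3 (seek(-4, CUR)): offset=8
After 4 (read(4)): returned 'D5IL', offset=12
After 5 (read(2)): returned 'B9', offset=14
After 6 (seek(-11, END)): offset=5
After 7 (read(5)): returned 'BX4D5', offset=10
After 8 (read(5)): returned 'ILB9K', offset=15
After 9 (read(5)): returned 'M', offset=16
After 10 (seek(3, SET)): offset=3

Answer: 3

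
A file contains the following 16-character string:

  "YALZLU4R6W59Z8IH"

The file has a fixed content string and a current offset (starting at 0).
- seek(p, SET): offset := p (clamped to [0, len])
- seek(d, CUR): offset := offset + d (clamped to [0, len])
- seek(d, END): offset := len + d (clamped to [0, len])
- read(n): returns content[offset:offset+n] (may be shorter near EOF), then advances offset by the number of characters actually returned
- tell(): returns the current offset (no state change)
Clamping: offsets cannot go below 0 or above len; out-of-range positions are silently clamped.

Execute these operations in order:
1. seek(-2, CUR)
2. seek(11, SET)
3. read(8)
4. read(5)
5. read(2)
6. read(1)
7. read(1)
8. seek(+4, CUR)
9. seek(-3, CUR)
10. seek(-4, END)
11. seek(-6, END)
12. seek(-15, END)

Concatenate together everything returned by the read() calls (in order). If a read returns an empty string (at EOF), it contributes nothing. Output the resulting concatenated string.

After 1 (seek(-2, CUR)): offset=0
After 2 (seek(11, SET)): offset=11
After 3 (read(8)): returned '9Z8IH', offset=16
After 4 (read(5)): returned '', offset=16
After 5 (read(2)): returned '', offset=16
After 6 (read(1)): returned '', offset=16
After 7 (read(1)): returned '', offset=16
After 8 (seek(+4, CUR)): offset=16
After 9 (seek(-3, CUR)): offset=13
After 10 (seek(-4, END)): offset=12
After 11 (seek(-6, END)): offset=10
After 12 (seek(-15, END)): offset=1

Answer: 9Z8IH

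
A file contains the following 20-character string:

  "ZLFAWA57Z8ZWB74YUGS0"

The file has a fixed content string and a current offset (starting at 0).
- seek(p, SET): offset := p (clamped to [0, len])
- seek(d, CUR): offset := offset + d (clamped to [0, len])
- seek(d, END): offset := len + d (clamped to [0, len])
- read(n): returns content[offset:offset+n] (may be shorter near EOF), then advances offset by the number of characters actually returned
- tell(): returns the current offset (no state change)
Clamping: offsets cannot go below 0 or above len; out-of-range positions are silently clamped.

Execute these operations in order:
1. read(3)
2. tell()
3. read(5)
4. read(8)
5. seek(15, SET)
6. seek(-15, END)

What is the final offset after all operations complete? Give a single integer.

Answer: 5

Derivation:
After 1 (read(3)): returned 'ZLF', offset=3
After 2 (tell()): offset=3
After 3 (read(5)): returned 'AWA57', offset=8
After 4 (read(8)): returned 'Z8ZWB74Y', offset=16
After 5 (seek(15, SET)): offset=15
After 6 (seek(-15, END)): offset=5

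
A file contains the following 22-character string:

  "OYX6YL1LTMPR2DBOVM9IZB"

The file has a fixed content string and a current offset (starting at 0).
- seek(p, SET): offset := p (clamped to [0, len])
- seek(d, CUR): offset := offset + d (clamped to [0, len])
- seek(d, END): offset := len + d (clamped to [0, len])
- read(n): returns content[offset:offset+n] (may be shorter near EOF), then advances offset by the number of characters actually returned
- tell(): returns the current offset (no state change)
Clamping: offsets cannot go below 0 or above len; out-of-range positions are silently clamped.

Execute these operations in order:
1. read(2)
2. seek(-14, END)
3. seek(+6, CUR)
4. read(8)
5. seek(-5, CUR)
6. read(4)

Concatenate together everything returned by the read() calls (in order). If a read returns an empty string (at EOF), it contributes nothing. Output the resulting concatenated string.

Answer: OYBOVM9IZBM9IZ

Derivation:
After 1 (read(2)): returned 'OY', offset=2
After 2 (seek(-14, END)): offset=8
After 3 (seek(+6, CUR)): offset=14
After 4 (read(8)): returned 'BOVM9IZB', offset=22
After 5 (seek(-5, CUR)): offset=17
After 6 (read(4)): returned 'M9IZ', offset=21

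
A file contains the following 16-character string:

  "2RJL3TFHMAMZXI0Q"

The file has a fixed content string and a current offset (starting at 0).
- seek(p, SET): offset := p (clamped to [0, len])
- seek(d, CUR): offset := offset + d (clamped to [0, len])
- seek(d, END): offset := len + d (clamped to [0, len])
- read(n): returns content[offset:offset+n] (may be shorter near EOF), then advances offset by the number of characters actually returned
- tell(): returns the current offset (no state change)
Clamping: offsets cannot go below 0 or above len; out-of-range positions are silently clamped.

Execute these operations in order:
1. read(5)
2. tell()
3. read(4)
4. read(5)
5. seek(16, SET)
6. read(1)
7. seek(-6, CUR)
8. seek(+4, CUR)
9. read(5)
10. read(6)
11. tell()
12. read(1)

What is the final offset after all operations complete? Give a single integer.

After 1 (read(5)): returned '2RJL3', offset=5
After 2 (tell()): offset=5
After 3 (read(4)): returned 'TFHM', offset=9
After 4 (read(5)): returned 'AMZXI', offset=14
After 5 (seek(16, SET)): offset=16
After 6 (read(1)): returned '', offset=16
After 7 (seek(-6, CUR)): offset=10
After 8 (seek(+4, CUR)): offset=14
After 9 (read(5)): returned '0Q', offset=16
After 10 (read(6)): returned '', offset=16
After 11 (tell()): offset=16
After 12 (read(1)): returned '', offset=16

Answer: 16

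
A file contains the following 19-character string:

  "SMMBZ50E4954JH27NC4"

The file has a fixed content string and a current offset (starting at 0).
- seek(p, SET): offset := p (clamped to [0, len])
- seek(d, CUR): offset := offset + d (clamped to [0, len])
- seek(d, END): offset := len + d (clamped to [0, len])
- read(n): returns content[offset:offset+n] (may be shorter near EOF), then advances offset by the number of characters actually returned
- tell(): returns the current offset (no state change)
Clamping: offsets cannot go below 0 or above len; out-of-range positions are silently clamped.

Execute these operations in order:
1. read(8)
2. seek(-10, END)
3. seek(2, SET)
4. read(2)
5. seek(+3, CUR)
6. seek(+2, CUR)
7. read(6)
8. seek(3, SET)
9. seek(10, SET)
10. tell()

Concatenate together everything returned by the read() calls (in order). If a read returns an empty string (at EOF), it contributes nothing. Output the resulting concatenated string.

Answer: SMMBZ50EMB954JH2

Derivation:
After 1 (read(8)): returned 'SMMBZ50E', offset=8
After 2 (seek(-10, END)): offset=9
After 3 (seek(2, SET)): offset=2
After 4 (read(2)): returned 'MB', offset=4
After 5 (seek(+3, CUR)): offset=7
After 6 (seek(+2, CUR)): offset=9
After 7 (read(6)): returned '954JH2', offset=15
After 8 (seek(3, SET)): offset=3
After 9 (seek(10, SET)): offset=10
After 10 (tell()): offset=10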